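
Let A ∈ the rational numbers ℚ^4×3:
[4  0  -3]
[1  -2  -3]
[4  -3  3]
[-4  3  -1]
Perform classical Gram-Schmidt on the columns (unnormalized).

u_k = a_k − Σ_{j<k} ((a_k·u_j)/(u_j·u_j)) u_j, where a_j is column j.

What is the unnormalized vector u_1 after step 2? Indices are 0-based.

Step 1: u_0 = a_0 = (4, 1, 4, -4).
Step 2: u_1 = a_1 − (-26/49)·u_0 = (104/49, -72/49, -43/49, 43/49).

u_1 = (104/49, -72/49, -43/49, 43/49)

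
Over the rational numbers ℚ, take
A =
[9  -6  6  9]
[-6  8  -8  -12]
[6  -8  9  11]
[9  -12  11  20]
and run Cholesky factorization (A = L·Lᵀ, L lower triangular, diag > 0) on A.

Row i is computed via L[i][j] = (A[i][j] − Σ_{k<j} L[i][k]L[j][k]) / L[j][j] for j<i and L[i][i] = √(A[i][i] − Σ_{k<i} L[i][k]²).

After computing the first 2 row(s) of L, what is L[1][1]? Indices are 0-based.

L[1][1] = 2

Step 1: L[0][0] = √(9) = 3.
  L[1][0] = (-6) / L[0][0] = -2.
Step 2: L[1][1] = √(4) = 2.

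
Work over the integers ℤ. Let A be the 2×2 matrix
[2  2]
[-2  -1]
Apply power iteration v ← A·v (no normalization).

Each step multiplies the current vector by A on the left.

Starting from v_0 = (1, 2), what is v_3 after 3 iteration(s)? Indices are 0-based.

v_0 = (1, 2).
v_1 = A·v_0 = (6, -4).
v_2 = A·v_1 = (4, -8).
v_3 = A·v_2 = (-8, 0).

v_3 = (-8, 0)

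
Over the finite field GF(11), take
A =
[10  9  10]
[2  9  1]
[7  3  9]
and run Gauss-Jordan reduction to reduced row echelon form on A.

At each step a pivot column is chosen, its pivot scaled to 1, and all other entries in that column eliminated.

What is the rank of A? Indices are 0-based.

rank = 3

[1] R0 /= 10  ⇒  (1, 2, 1)
     R1 -= 2·R0  ⇒  (0, 5, 10)
     R2 -= 7·R0  ⇒  (0, 0, 2)
[2] R1 /= 5  ⇒  (0, 1, 2)
     R0 -= 2·R1  ⇒  (1, 0, 8)
[3] R2 /= 2  ⇒  (0, 0, 1)
     R0 -= 8·R2  ⇒  (1, 0, 0)
     R1 -= 2·R2  ⇒  (0, 1, 0)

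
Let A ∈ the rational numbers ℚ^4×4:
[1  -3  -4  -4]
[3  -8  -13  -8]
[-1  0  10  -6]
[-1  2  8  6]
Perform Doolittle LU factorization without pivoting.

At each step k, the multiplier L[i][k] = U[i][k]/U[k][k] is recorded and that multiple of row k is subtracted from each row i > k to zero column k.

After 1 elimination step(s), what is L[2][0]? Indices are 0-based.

Step 1: pivot at (0,0) is 1.
  row1 ← row1 − (3)·row0  ⇒  L[1][0]=3, U row1=(0, 1, -1, 4)
  row2 ← row2 − (-1)·row0  ⇒  L[2][0]=-1, U row2=(0, -3, 6, -10)
  row3 ← row3 − (-1)·row0  ⇒  L[3][0]=-1, U row3=(0, -1, 4, 2)

L[2][0] = -1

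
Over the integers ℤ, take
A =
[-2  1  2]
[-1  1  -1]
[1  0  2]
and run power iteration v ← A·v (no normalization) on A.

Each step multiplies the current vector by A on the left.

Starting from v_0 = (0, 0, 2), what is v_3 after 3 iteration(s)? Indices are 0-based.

v_3 = (18, -20, 22)

v_0 = (0, 0, 2).
v_1 = A·v_0 = (4, -2, 4).
v_2 = A·v_1 = (-2, -10, 12).
v_3 = A·v_2 = (18, -20, 22).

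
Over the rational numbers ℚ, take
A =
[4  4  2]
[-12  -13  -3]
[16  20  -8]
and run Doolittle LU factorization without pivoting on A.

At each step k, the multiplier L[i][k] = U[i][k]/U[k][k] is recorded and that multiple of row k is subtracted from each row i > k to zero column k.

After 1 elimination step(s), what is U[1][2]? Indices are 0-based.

U[1][2] = 3

Step 1: pivot at (0,0) is 4.
  row1 ← row1 − (-3)·row0  ⇒  L[1][0]=-3, U row1=(0, -1, 3)
  row2 ← row2 − (4)·row0  ⇒  L[2][0]=4, U row2=(0, 4, -16)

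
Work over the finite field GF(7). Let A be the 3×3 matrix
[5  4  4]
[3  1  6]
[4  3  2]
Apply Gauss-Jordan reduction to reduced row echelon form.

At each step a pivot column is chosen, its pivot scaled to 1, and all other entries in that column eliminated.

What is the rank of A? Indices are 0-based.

pivot(0,0)=5: scale R0 → (1, 5, 5)
  clear (1,0): R1 −= (3)R0 → (0, 0, 5)
  clear (2,0): R2 −= (4)R0 → (0, 4, 3)
pivot(1,1): swap R1↔R2
pivot(1,1)=4: scale R1 → (0, 1, 6)
  clear (0,1): R0 −= (5)R1 → (1, 0, 3)
pivot(2,2)=5: scale R2 → (0, 0, 1)
  clear (0,2): R0 −= (3)R2 → (1, 0, 0)
  clear (1,2): R1 −= (6)R2 → (0, 1, 0)

rank = 3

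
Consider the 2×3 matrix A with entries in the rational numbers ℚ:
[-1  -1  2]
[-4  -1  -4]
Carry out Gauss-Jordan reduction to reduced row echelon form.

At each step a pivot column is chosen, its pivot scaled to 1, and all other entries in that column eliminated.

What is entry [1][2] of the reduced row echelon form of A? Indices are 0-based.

pivot(0,0)=-1: scale R0 → (1, 1, -2)
  clear (1,0): R1 −= (-4)R0 → (0, 3, -12)
pivot(1,1)=3: scale R1 → (0, 1, -4)
  clear (0,1): R0 −= (1)R1 → (1, 0, 2)

M[1][2] = -4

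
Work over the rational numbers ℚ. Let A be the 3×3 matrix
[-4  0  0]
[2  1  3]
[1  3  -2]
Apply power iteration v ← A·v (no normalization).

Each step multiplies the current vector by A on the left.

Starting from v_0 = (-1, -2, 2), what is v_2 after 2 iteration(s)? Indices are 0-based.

v_2 = (-16, -23, 32)

v_0 = (-1, -2, 2).
v_1 = A·v_0 = (4, 2, -11).
v_2 = A·v_1 = (-16, -23, 32).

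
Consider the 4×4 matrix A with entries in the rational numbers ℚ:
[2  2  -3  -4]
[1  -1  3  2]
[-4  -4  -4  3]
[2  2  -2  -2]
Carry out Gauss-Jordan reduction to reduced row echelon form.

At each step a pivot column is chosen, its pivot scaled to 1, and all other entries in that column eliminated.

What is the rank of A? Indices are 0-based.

pivot(0,0)=2: scale R0 → (1, 1, -3/2, -2)
  clear (1,0): R1 −= (1)R0 → (0, -2, 9/2, 4)
  clear (2,0): R2 −= (-4)R0 → (0, 0, -10, -5)
  clear (3,0): R3 −= (2)R0 → (0, 0, 1, 2)
pivot(1,1)=-2: scale R1 → (0, 1, -9/4, -2)
  clear (0,1): R0 −= (1)R1 → (1, 0, 3/4, 0)
pivot(2,2)=-10: scale R2 → (0, 0, 1, 1/2)
  clear (0,2): R0 −= (3/4)R2 → (1, 0, 0, -3/8)
  clear (1,2): R1 −= (-9/4)R2 → (0, 1, 0, -7/8)
  clear (3,2): R3 −= (1)R2 → (0, 0, 0, 3/2)
pivot(3,3)=3/2: scale R3 → (0, 0, 0, 1)
  clear (0,3): R0 −= (-3/8)R3 → (1, 0, 0, 0)
  clear (1,3): R1 −= (-7/8)R3 → (0, 1, 0, 0)
  clear (2,3): R2 −= (1/2)R3 → (0, 0, 1, 0)

rank = 4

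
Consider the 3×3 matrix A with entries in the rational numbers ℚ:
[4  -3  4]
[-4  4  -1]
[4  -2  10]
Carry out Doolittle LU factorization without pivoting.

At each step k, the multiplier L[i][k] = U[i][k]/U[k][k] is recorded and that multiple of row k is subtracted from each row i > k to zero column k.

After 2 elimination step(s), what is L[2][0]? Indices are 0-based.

L[2][0] = 1

[col 0] pivot 4
  R1 -= -1*R0 → (0, 1, 3)  (L[1][0] := -1)
  R2 -= 1*R0 → (0, 1, 6)  (L[2][0] := 1)
[col 1] pivot 1
  R2 -= 1*R1 → (0, 0, 3)  (L[2][1] := 1)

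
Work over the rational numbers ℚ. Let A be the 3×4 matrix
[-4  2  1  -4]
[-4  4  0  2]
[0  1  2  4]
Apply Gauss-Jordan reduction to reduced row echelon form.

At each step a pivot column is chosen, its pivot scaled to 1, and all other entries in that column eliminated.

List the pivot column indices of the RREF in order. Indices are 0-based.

pivot columns: 0, 1, 2

[1] R0 /= -4  ⇒  (1, -1/2, -1/4, 1)
     R1 -= -4·R0  ⇒  (0, 2, -1, 6)
[2] R1 /= 2  ⇒  (0, 1, -1/2, 3)
     R0 -= -1/2·R1  ⇒  (1, 0, -1/2, 5/2)
     R2 -= 1·R1  ⇒  (0, 0, 5/2, 1)
[3] R2 /= 5/2  ⇒  (0, 0, 1, 2/5)
     R0 -= -1/2·R2  ⇒  (1, 0, 0, 27/10)
     R1 -= -1/2·R2  ⇒  (0, 1, 0, 16/5)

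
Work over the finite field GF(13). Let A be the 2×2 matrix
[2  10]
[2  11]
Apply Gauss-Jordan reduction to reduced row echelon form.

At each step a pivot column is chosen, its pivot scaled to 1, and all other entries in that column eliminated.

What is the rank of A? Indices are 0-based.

step 1: normalize row 0 (÷2) = (1, 5)
  row 1: subtract 2×row0 = (0, 1)
step 2: normalize row 1 (÷1) = (0, 1)
  row 0: subtract 5×row1 = (1, 0)

rank = 2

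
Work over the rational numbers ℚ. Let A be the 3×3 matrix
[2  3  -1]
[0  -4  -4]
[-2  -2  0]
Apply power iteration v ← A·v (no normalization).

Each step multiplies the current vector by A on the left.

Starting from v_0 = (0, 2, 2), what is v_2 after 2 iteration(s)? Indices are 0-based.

v_0 = (0, 2, 2).
v_1 = A·v_0 = (4, -16, -4).
v_2 = A·v_1 = (-36, 80, 24).

v_2 = (-36, 80, 24)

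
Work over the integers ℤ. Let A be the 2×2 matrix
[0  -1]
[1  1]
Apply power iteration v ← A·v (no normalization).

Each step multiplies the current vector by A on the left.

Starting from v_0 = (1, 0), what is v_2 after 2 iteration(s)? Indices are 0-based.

v_0 = (1, 0).
v_1 = A·v_0 = (0, 1).
v_2 = A·v_1 = (-1, 1).

v_2 = (-1, 1)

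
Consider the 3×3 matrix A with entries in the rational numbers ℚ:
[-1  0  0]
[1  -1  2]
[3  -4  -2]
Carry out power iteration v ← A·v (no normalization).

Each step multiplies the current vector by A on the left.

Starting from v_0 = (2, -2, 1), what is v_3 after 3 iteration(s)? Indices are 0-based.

v_0 = (2, -2, 1).
v_1 = A·v_0 = (-2, 6, 12).
v_2 = A·v_1 = (2, 16, -54).
v_3 = A·v_2 = (-2, -122, 50).

v_3 = (-2, -122, 50)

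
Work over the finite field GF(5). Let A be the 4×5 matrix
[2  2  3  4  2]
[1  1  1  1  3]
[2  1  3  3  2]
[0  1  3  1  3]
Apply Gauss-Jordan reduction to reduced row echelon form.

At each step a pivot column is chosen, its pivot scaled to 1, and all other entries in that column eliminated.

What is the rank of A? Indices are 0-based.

step 1: normalize row 0 (÷2) = (1, 1, 4, 2, 1)
  row 1: subtract 1×row0 = (0, 0, 2, 4, 2)
  row 2: subtract 2×row0 = (0, 4, 0, 4, 0)
step 2: exchange rows 1,2
step 2: normalize row 1 (÷4) = (0, 1, 0, 1, 0)
  row 0: subtract 1×row1 = (1, 0, 4, 1, 1)
  row 3: subtract 1×row1 = (0, 0, 3, 0, 3)
step 3: normalize row 2 (÷2) = (0, 0, 1, 2, 1)
  row 0: subtract 4×row2 = (1, 0, 0, 3, 2)
  row 3: subtract 3×row2 = (0, 0, 0, 4, 0)
step 4: normalize row 3 (÷4) = (0, 0, 0, 1, 0)
  row 0: subtract 3×row3 = (1, 0, 0, 0, 2)
  row 1: subtract 1×row3 = (0, 1, 0, 0, 0)
  row 2: subtract 2×row3 = (0, 0, 1, 0, 1)

rank = 4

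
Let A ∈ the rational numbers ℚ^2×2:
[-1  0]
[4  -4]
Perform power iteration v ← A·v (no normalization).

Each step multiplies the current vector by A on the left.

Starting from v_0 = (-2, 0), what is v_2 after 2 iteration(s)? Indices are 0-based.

v_0 = (-2, 0).
v_1 = A·v_0 = (2, -8).
v_2 = A·v_1 = (-2, 40).

v_2 = (-2, 40)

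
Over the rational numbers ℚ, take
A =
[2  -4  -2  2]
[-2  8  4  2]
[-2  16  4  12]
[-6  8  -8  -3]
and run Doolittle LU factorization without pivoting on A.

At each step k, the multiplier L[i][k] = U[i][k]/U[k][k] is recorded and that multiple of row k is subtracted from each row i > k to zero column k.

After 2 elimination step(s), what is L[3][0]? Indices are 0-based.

[col 0] pivot 2
  R1 -= -1*R0 → (0, 4, 2, 4)  (L[1][0] := -1)
  R2 -= -1*R0 → (0, 12, 2, 14)  (L[2][0] := -1)
  R3 -= -3*R0 → (0, -4, -14, 3)  (L[3][0] := -3)
[col 1] pivot 4
  R2 -= 3*R1 → (0, 0, -4, 2)  (L[2][1] := 3)
  R3 -= -1*R1 → (0, 0, -12, 7)  (L[3][1] := -1)

L[3][0] = -3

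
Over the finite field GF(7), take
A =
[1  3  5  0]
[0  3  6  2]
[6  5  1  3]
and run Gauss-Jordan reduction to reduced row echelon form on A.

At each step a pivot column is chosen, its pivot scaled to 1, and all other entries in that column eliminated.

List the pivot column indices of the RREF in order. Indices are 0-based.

pivot columns: 0, 1, 2

pivot(0,0)=1: scale R0 → (1, 3, 5, 0)
  clear (2,0): R2 −= (6)R0 → (0, 1, 6, 3)
pivot(1,1)=3: scale R1 → (0, 1, 2, 3)
  clear (0,1): R0 −= (3)R1 → (1, 0, 6, 5)
  clear (2,1): R2 −= (1)R1 → (0, 0, 4, 0)
pivot(2,2)=4: scale R2 → (0, 0, 1, 0)
  clear (0,2): R0 −= (6)R2 → (1, 0, 0, 5)
  clear (1,2): R1 −= (2)R2 → (0, 1, 0, 3)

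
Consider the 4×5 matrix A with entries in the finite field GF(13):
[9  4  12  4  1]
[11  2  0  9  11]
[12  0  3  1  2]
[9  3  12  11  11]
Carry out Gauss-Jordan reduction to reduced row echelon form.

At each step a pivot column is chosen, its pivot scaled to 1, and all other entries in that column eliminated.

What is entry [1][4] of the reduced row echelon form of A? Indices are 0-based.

M[1][4] = 8

step 1: normalize row 0 (÷9) = (1, 12, 10, 12, 3)
  row 1: subtract 11×row0 = (0, 0, 7, 7, 4)
  row 2: subtract 12×row0 = (0, 12, 0, 0, 5)
  row 3: subtract 9×row0 = (0, 12, 0, 7, 10)
step 2: exchange rows 1,2
step 2: normalize row 1 (÷12) = (0, 1, 0, 0, 8)
  row 0: subtract 12×row1 = (1, 0, 10, 12, 11)
  row 3: subtract 12×row1 = (0, 0, 0, 7, 5)
step 3: normalize row 2 (÷7) = (0, 0, 1, 1, 8)
  row 0: subtract 10×row2 = (1, 0, 0, 2, 9)
step 4: normalize row 3 (÷7) = (0, 0, 0, 1, 10)
  row 0: subtract 2×row3 = (1, 0, 0, 0, 2)
  row 2: subtract 1×row3 = (0, 0, 1, 0, 11)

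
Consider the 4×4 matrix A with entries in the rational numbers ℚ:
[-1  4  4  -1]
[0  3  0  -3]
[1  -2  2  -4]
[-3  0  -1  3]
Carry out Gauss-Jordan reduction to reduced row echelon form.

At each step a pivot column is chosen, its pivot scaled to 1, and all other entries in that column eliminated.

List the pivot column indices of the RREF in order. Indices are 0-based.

step 1: normalize row 0 (÷-1) = (1, -4, -4, 1)
  row 2: subtract 1×row0 = (0, 2, 6, -5)
  row 3: subtract -3×row0 = (0, -12, -13, 6)
step 2: normalize row 1 (÷3) = (0, 1, 0, -1)
  row 0: subtract -4×row1 = (1, 0, -4, -3)
  row 2: subtract 2×row1 = (0, 0, 6, -3)
  row 3: subtract -12×row1 = (0, 0, -13, -6)
step 3: normalize row 2 (÷6) = (0, 0, 1, -1/2)
  row 0: subtract -4×row2 = (1, 0, 0, -5)
  row 3: subtract -13×row2 = (0, 0, 0, -25/2)
step 4: normalize row 3 (÷-25/2) = (0, 0, 0, 1)
  row 0: subtract -5×row3 = (1, 0, 0, 0)
  row 1: subtract -1×row3 = (0, 1, 0, 0)
  row 2: subtract -1/2×row3 = (0, 0, 1, 0)

pivot columns: 0, 1, 2, 3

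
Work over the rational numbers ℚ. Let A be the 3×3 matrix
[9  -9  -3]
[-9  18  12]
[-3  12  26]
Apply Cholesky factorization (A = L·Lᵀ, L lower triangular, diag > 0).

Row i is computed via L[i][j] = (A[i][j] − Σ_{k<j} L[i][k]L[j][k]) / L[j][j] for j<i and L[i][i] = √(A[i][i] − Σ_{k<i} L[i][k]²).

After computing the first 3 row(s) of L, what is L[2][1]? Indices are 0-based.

L[2][1] = 3

Step 1: L[0][0] = √(9) = 3.
  L[1][0] = (-9) / L[0][0] = -3.
Step 2: L[1][1] = √(9) = 3.
  L[2][0] = (-3) / L[0][0] = -1.
  L[2][1] = (9) / L[1][1] = 3.
Step 3: L[2][2] = √(16) = 4.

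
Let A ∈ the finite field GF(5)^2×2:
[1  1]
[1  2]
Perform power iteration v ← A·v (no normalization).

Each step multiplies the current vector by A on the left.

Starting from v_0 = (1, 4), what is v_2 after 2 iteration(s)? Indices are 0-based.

v_0 = (1, 4).
v_1 = A·v_0 = (0, 4).
v_2 = A·v_1 = (4, 3).

v_2 = (4, 3)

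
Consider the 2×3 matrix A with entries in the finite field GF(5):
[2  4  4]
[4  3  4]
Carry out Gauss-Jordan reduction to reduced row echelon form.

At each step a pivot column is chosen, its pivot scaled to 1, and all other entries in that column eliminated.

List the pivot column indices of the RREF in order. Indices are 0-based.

pivot columns: 0, 2

step 1: normalize row 0 (÷2) = (1, 2, 2)
  row 1: subtract 4×row0 = (0, 0, 1)
skip col 1 (zero from row 1)
step 2: normalize row 1 (÷1) = (0, 0, 1)
  row 0: subtract 2×row1 = (1, 2, 0)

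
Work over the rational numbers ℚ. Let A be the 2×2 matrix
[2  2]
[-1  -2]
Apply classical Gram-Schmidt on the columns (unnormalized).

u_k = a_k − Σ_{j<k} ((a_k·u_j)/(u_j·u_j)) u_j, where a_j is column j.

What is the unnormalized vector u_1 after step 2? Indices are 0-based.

Step 1: u_0 = a_0 = (2, -1).
Step 2: u_1 = a_1 − (6/5)·u_0 = (-2/5, -4/5).

u_1 = (-2/5, -4/5)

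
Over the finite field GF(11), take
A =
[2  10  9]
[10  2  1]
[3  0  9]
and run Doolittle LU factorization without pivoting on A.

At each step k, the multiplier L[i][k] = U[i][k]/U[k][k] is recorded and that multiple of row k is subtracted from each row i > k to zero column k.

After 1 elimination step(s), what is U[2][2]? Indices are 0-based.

[col 0] pivot 2
  R1 -= 5*R0 → (0, 7, 0)  (L[1][0] := 5)
  R2 -= 7*R0 → (0, 7, 1)  (L[2][0] := 7)

U[2][2] = 1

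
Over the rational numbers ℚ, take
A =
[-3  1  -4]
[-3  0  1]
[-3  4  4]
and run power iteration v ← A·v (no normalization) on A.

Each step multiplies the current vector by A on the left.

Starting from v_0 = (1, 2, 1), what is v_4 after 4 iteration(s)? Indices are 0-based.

v_4 = (-999, 574, 2033)

v_0 = (1, 2, 1).
v_1 = A·v_0 = (-5, -2, 9).
v_2 = A·v_1 = (-23, 24, 43).
v_3 = A·v_2 = (-79, 112, 337).
v_4 = A·v_3 = (-999, 574, 2033).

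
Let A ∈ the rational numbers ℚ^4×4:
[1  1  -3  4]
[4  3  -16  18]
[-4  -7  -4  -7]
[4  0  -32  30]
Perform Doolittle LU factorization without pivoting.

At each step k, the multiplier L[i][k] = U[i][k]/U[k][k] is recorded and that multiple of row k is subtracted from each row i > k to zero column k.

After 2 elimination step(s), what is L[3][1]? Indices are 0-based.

k=0: U[0][0]=1
  eliminate (1,0): mult=4, new row 1: (0, -1, -4, 2); set L[1][0]=4
  eliminate (2,0): mult=-4, new row 2: (0, -3, -16, 9); set L[2][0]=-4
  eliminate (3,0): mult=4, new row 3: (0, -4, -20, 14); set L[3][0]=4
k=1: U[1][1]=-1
  eliminate (2,1): mult=3, new row 2: (0, 0, -4, 3); set L[2][1]=3
  eliminate (3,1): mult=4, new row 3: (0, 0, -4, 6); set L[3][1]=4

L[3][1] = 4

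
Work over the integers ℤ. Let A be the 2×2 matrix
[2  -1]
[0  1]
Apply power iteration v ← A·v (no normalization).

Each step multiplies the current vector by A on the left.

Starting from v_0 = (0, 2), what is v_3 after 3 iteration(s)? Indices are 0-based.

v_3 = (-14, 2)

v_0 = (0, 2).
v_1 = A·v_0 = (-2, 2).
v_2 = A·v_1 = (-6, 2).
v_3 = A·v_2 = (-14, 2).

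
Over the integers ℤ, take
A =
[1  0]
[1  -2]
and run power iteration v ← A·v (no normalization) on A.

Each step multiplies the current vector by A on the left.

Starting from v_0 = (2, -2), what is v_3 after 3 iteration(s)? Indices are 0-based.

v_0 = (2, -2).
v_1 = A·v_0 = (2, 6).
v_2 = A·v_1 = (2, -10).
v_3 = A·v_2 = (2, 22).

v_3 = (2, 22)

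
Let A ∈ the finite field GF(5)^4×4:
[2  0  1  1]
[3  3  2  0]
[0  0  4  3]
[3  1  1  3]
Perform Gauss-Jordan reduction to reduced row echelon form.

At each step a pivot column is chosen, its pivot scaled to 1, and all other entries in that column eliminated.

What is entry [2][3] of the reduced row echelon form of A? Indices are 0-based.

[1] R0 /= 2  ⇒  (1, 0, 3, 3)
     R1 -= 3·R0  ⇒  (0, 3, 3, 1)
     R3 -= 3·R0  ⇒  (0, 1, 2, 4)
[2] R1 /= 3  ⇒  (0, 1, 1, 2)
     R3 -= 1·R1  ⇒  (0, 0, 1, 2)
[3] R2 /= 4  ⇒  (0, 0, 1, 2)
     R0 -= 3·R2  ⇒  (1, 0, 0, 2)
     R1 -= 1·R2  ⇒  (0, 1, 0, 0)
     R3 -= 1·R2  ⇒  (0, 0, 0, 0)
column 3 empty below row 3

M[2][3] = 2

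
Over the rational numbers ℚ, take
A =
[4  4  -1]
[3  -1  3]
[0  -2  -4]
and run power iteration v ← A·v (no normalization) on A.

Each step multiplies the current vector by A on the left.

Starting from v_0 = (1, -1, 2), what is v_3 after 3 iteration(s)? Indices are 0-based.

v_3 = (12, 160, 52)

v_0 = (1, -1, 2).
v_1 = A·v_0 = (-2, 10, -6).
v_2 = A·v_1 = (38, -34, 4).
v_3 = A·v_2 = (12, 160, 52).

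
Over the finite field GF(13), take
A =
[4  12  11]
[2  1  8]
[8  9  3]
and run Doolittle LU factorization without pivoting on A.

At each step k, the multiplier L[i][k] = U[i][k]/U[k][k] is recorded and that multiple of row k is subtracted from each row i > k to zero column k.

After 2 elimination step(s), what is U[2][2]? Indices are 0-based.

U[2][2] = 6

[col 0] pivot 4
  R1 -= 7*R0 → (0, 8, 9)  (L[1][0] := 7)
  R2 -= 2*R0 → (0, 11, 7)  (L[2][0] := 2)
[col 1] pivot 8
  R2 -= 3*R1 → (0, 0, 6)  (L[2][1] := 3)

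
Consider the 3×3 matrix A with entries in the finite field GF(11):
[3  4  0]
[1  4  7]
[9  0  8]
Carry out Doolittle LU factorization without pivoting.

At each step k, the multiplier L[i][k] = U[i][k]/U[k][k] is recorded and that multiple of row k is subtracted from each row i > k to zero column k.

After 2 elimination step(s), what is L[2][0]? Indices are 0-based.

k=0: U[0][0]=3
  eliminate (1,0): mult=4, new row 1: (0, 10, 7); set L[1][0]=4
  eliminate (2,0): mult=3, new row 2: (0, 10, 8); set L[2][0]=3
k=1: U[1][1]=10
  eliminate (2,1): mult=1, new row 2: (0, 0, 1); set L[2][1]=1

L[2][0] = 3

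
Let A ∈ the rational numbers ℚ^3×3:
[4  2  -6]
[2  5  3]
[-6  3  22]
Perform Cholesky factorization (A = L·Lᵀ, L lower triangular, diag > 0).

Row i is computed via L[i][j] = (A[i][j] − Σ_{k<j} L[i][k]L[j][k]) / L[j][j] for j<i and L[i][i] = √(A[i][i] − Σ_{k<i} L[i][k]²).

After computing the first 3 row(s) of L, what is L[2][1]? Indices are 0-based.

Step 1: L[0][0] = √(4) = 2.
  L[1][0] = (2) / L[0][0] = 1.
Step 2: L[1][1] = √(4) = 2.
  L[2][0] = (-6) / L[0][0] = -3.
  L[2][1] = (6) / L[1][1] = 3.
Step 3: L[2][2] = √(4) = 2.

L[2][1] = 3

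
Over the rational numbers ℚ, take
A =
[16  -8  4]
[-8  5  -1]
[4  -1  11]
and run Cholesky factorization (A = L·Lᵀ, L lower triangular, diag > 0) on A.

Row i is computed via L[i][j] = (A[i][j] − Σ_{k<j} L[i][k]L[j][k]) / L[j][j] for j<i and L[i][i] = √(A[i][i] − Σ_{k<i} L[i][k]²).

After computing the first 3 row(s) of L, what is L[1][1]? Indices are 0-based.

Step 1: L[0][0] = √(16) = 4.
  L[1][0] = (-8) / L[0][0] = -2.
Step 2: L[1][1] = √(1) = 1.
  L[2][0] = (4) / L[0][0] = 1.
  L[2][1] = (1) / L[1][1] = 1.
Step 3: L[2][2] = √(9) = 3.

L[1][1] = 1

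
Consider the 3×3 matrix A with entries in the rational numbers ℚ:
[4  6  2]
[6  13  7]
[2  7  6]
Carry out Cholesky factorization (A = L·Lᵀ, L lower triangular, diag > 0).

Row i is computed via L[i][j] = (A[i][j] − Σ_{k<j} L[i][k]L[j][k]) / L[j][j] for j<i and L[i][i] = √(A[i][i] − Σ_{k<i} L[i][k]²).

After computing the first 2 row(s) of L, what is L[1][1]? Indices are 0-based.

Step 1: L[0][0] = √(4) = 2.
  L[1][0] = (6) / L[0][0] = 3.
Step 2: L[1][1] = √(4) = 2.

L[1][1] = 2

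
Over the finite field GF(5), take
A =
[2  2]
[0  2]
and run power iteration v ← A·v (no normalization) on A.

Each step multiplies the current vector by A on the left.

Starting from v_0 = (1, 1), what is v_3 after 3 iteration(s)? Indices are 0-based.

v_0 = (1, 1).
v_1 = A·v_0 = (4, 2).
v_2 = A·v_1 = (2, 4).
v_3 = A·v_2 = (2, 3).

v_3 = (2, 3)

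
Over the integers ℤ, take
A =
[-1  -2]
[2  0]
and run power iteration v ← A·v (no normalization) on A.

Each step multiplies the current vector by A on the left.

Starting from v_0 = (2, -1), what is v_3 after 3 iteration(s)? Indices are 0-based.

v_3 = (8, -16)

v_0 = (2, -1).
v_1 = A·v_0 = (0, 4).
v_2 = A·v_1 = (-8, 0).
v_3 = A·v_2 = (8, -16).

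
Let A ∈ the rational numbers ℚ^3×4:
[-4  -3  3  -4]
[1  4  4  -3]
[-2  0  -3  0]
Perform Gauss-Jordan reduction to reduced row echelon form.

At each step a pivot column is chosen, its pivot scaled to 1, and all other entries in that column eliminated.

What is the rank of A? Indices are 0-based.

step 1: normalize row 0 (÷-4) = (1, 3/4, -3/4, 1)
  row 1: subtract 1×row0 = (0, 13/4, 19/4, -4)
  row 2: subtract -2×row0 = (0, 3/2, -9/2, 2)
step 2: normalize row 1 (÷13/4) = (0, 1, 19/13, -16/13)
  row 0: subtract 3/4×row1 = (1, 0, -24/13, 25/13)
  row 2: subtract 3/2×row1 = (0, 0, -87/13, 50/13)
step 3: normalize row 2 (÷-87/13) = (0, 0, 1, -50/87)
  row 0: subtract -24/13×row2 = (1, 0, 0, 25/29)
  row 1: subtract 19/13×row2 = (0, 1, 0, -34/87)

rank = 3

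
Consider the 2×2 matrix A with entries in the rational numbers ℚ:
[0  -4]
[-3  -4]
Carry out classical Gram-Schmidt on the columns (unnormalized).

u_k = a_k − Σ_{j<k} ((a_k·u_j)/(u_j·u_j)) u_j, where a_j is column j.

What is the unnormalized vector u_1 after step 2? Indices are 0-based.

Step 1: u_0 = a_0 = (0, -3).
Step 2: u_1 = a_1 − (4/3)·u_0 = (-4, 0).

u_1 = (-4, 0)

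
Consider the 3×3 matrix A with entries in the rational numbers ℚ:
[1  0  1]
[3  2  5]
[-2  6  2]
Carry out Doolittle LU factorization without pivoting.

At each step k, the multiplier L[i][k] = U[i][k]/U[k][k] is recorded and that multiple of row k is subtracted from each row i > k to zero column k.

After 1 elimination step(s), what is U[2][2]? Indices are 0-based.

U[2][2] = 4

k=0: U[0][0]=1
  eliminate (1,0): mult=3, new row 1: (0, 2, 2); set L[1][0]=3
  eliminate (2,0): mult=-2, new row 2: (0, 6, 4); set L[2][0]=-2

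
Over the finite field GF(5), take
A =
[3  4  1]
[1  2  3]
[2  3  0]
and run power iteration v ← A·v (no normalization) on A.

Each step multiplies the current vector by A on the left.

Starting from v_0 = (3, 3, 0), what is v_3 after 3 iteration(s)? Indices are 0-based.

v_0 = (3, 3, 0).
v_1 = A·v_0 = (1, 4, 0).
v_2 = A·v_1 = (4, 4, 4).
v_3 = A·v_2 = (2, 4, 0).

v_3 = (2, 4, 0)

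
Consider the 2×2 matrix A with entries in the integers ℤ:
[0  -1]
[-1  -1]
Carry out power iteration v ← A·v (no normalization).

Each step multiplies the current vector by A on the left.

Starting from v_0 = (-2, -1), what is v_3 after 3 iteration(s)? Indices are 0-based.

v_0 = (-2, -1).
v_1 = A·v_0 = (1, 3).
v_2 = A·v_1 = (-3, -4).
v_3 = A·v_2 = (4, 7).

v_3 = (4, 7)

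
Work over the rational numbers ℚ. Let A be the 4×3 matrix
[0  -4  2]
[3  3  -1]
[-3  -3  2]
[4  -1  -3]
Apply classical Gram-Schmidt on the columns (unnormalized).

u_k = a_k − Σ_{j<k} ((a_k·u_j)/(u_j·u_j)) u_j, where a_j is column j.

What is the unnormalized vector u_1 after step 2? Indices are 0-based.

Step 1: u_0 = a_0 = (0, 3, -3, 4).
Step 2: u_1 = a_1 − (7/17)·u_0 = (-4, 30/17, -30/17, -45/17).

u_1 = (-4, 30/17, -30/17, -45/17)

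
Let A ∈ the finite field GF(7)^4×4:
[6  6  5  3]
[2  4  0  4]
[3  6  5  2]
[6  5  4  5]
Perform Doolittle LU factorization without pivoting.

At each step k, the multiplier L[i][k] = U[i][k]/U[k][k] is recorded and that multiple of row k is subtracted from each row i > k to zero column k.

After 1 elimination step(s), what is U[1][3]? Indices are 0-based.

k=0: U[0][0]=6
  eliminate (1,0): mult=5, new row 1: (0, 2, 3, 3); set L[1][0]=5
  eliminate (2,0): mult=4, new row 2: (0, 3, 6, 4); set L[2][0]=4
  eliminate (3,0): mult=1, new row 3: (0, 6, 6, 2); set L[3][0]=1

U[1][3] = 3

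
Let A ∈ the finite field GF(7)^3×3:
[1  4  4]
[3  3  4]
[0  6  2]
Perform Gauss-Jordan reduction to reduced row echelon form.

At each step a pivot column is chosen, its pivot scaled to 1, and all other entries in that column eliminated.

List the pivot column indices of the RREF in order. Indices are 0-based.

pivot columns: 0, 1, 2

step 1: normalize row 0 (÷1) = (1, 4, 4)
  row 1: subtract 3×row0 = (0, 5, 6)
step 2: normalize row 1 (÷5) = (0, 1, 4)
  row 0: subtract 4×row1 = (1, 0, 2)
  row 2: subtract 6×row1 = (0, 0, 6)
step 3: normalize row 2 (÷6) = (0, 0, 1)
  row 0: subtract 2×row2 = (1, 0, 0)
  row 1: subtract 4×row2 = (0, 1, 0)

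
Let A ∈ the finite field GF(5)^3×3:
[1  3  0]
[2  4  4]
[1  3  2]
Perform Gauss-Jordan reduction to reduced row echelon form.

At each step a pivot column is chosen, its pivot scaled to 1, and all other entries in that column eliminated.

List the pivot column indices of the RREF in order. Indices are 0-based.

pivot columns: 0, 1, 2

pivot(0,0)=1: scale R0 → (1, 3, 0)
  clear (1,0): R1 −= (2)R0 → (0, 3, 4)
  clear (2,0): R2 −= (1)R0 → (0, 0, 2)
pivot(1,1)=3: scale R1 → (0, 1, 3)
  clear (0,1): R0 −= (3)R1 → (1, 0, 1)
pivot(2,2)=2: scale R2 → (0, 0, 1)
  clear (0,2): R0 −= (1)R2 → (1, 0, 0)
  clear (1,2): R1 −= (3)R2 → (0, 1, 0)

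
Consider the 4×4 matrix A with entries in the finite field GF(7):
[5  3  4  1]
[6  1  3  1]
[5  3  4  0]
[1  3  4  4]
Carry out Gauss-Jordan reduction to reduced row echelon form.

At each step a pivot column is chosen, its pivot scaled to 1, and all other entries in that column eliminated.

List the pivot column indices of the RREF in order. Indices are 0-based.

pivot(0,0)=5: scale R0 → (1, 2, 5, 3)
  clear (1,0): R1 −= (6)R0 → (0, 3, 1, 4)
  clear (2,0): R2 −= (5)R0 → (0, 0, 0, 6)
  clear (3,0): R3 −= (1)R0 → (0, 1, 6, 1)
pivot(1,1)=3: scale R1 → (0, 1, 5, 6)
  clear (0,1): R0 −= (2)R1 → (1, 0, 2, 5)
  clear (3,1): R3 −= (1)R1 → (0, 0, 1, 2)
pivot(2,2): swap R2↔R3
pivot(2,2)=1: scale R2 → (0, 0, 1, 2)
  clear (0,2): R0 −= (2)R2 → (1, 0, 0, 1)
  clear (1,2): R1 −= (5)R2 → (0, 1, 0, 3)
pivot(3,3)=6: scale R3 → (0, 0, 0, 1)
  clear (0,3): R0 −= (1)R3 → (1, 0, 0, 0)
  clear (1,3): R1 −= (3)R3 → (0, 1, 0, 0)
  clear (2,3): R2 −= (2)R3 → (0, 0, 1, 0)

pivot columns: 0, 1, 2, 3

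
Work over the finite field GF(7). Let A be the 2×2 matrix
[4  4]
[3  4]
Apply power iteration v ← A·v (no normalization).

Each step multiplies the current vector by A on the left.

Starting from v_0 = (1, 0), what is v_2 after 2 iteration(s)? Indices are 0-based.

v_0 = (1, 0).
v_1 = A·v_0 = (4, 3).
v_2 = A·v_1 = (0, 3).

v_2 = (0, 3)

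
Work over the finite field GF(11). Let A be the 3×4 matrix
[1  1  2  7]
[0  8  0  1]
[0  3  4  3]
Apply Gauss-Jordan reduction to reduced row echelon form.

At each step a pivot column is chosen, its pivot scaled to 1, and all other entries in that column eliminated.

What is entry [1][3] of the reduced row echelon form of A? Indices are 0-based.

M[1][3] = 7

[1] R0 /= 1  ⇒  (1, 1, 2, 7)
[2] R1 /= 8  ⇒  (0, 1, 0, 7)
     R0 -= 1·R1  ⇒  (1, 0, 2, 0)
     R2 -= 3·R1  ⇒  (0, 0, 4, 4)
[3] R2 /= 4  ⇒  (0, 0, 1, 1)
     R0 -= 2·R2  ⇒  (1, 0, 0, 9)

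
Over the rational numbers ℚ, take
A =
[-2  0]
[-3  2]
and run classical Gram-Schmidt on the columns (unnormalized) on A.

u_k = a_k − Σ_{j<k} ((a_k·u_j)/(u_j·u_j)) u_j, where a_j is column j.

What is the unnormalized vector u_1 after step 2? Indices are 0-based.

u_1 = (-12/13, 8/13)

Step 1: u_0 = a_0 = (-2, -3).
Step 2: u_1 = a_1 − (-6/13)·u_0 = (-12/13, 8/13).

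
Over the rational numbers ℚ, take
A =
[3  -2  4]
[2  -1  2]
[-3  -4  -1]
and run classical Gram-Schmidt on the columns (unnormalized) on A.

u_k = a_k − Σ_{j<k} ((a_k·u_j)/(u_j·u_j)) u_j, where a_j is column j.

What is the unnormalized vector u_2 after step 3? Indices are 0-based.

u_2 = (99/446, -81/223, -9/446)

Step 1: u_0 = a_0 = (3, 2, -3).
Step 2: u_1 = a_1 − (2/11)·u_0 = (-28/11, -15/11, -38/11).
Step 3: u_2 = a_2 − (19/22)·u_0 − (-104/223)·u_1 = (99/446, -81/223, -9/446).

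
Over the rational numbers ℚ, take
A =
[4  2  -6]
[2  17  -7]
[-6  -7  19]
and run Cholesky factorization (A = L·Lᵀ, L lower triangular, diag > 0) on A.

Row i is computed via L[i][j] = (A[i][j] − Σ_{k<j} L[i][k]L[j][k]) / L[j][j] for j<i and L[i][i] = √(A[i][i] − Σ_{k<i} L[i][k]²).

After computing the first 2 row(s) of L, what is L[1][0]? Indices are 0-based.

Step 1: L[0][0] = √(4) = 2.
  L[1][0] = (2) / L[0][0] = 1.
Step 2: L[1][1] = √(16) = 4.

L[1][0] = 1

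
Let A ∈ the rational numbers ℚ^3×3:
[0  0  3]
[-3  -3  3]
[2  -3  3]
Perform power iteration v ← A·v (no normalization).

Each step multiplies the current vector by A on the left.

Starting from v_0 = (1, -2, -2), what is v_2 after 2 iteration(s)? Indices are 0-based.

v_0 = (1, -2, -2).
v_1 = A·v_0 = (-6, -3, 2).
v_2 = A·v_1 = (6, 33, 3).

v_2 = (6, 33, 3)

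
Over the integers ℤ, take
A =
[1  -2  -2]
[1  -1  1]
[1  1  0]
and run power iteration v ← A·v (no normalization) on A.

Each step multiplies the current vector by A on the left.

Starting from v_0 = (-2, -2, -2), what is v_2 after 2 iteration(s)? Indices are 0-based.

v_0 = (-2, -2, -2).
v_1 = A·v_0 = (6, -2, -4).
v_2 = A·v_1 = (18, 4, 4).

v_2 = (18, 4, 4)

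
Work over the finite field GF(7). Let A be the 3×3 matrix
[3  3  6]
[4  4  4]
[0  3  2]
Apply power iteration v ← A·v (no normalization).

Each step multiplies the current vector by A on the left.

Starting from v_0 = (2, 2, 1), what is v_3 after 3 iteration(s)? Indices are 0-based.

v_3 = (3, 1, 4)

v_0 = (2, 2, 1).
v_1 = A·v_0 = (4, 6, 1).
v_2 = A·v_1 = (1, 2, 6).
v_3 = A·v_2 = (3, 1, 4).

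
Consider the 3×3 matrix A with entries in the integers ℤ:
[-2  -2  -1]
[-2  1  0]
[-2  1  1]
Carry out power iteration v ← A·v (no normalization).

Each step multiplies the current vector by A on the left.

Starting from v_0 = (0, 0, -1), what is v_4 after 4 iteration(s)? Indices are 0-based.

v_4 = (-15, -18, -21)

v_0 = (0, 0, -1).
v_1 = A·v_0 = (1, 0, -1).
v_2 = A·v_1 = (-1, -2, -3).
v_3 = A·v_2 = (9, 0, -3).
v_4 = A·v_3 = (-15, -18, -21).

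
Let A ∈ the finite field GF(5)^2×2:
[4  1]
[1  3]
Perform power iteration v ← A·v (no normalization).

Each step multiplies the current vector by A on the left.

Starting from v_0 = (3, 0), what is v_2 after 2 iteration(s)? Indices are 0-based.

v_0 = (3, 0).
v_1 = A·v_0 = (2, 3).
v_2 = A·v_1 = (1, 1).

v_2 = (1, 1)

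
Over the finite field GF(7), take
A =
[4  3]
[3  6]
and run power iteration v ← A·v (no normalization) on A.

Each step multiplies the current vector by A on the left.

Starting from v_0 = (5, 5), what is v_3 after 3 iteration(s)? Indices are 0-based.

v_0 = (5, 5).
v_1 = A·v_0 = (0, 3).
v_2 = A·v_1 = (2, 4).
v_3 = A·v_2 = (6, 2).

v_3 = (6, 2)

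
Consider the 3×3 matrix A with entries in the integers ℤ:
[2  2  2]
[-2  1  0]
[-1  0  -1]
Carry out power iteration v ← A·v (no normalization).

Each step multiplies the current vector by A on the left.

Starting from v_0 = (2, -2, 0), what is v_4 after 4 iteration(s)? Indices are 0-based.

v_4 = (0, 106, 26)

v_0 = (2, -2, 0).
v_1 = A·v_0 = (0, -6, -2).
v_2 = A·v_1 = (-16, -6, 2).
v_3 = A·v_2 = (-40, 26, 14).
v_4 = A·v_3 = (0, 106, 26).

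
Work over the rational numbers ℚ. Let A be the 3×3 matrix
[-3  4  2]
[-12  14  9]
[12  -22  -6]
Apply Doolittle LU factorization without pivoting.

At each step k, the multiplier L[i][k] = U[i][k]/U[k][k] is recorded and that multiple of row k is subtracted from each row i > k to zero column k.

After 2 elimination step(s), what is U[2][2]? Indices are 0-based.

[col 0] pivot -3
  R1 -= 4*R0 → (0, -2, 1)  (L[1][0] := 4)
  R2 -= -4*R0 → (0, -6, 2)  (L[2][0] := -4)
[col 1] pivot -2
  R2 -= 3*R1 → (0, 0, -1)  (L[2][1] := 3)

U[2][2] = -1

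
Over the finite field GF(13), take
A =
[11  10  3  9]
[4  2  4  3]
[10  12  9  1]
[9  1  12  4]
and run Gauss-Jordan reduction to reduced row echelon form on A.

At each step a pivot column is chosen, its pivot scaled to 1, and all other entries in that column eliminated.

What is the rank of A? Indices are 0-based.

[1] R0 /= 11  ⇒  (1, 8, 5, 2)
     R1 -= 4·R0  ⇒  (0, 9, 10, 8)
     R2 -= 10·R0  ⇒  (0, 10, 11, 7)
     R3 -= 9·R0  ⇒  (0, 7, 6, 12)
[2] R1 /= 9  ⇒  (0, 1, 4, 11)
     R0 -= 8·R1  ⇒  (1, 0, 12, 5)
     R2 -= 10·R1  ⇒  (0, 0, 10, 1)
     R3 -= 7·R1  ⇒  (0, 0, 4, 0)
[3] R2 /= 10  ⇒  (0, 0, 1, 4)
     R0 -= 12·R2  ⇒  (1, 0, 0, 9)
     R1 -= 4·R2  ⇒  (0, 1, 0, 8)
     R3 -= 4·R2  ⇒  (0, 0, 0, 10)
[4] R3 /= 10  ⇒  (0, 0, 0, 1)
     R0 -= 9·R3  ⇒  (1, 0, 0, 0)
     R1 -= 8·R3  ⇒  (0, 1, 0, 0)
     R2 -= 4·R3  ⇒  (0, 0, 1, 0)

rank = 4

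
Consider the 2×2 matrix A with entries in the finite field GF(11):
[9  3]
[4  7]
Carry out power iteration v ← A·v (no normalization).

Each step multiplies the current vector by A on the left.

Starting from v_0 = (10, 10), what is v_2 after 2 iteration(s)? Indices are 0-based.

v_0 = (10, 10).
v_1 = A·v_0 = (10, 0).
v_2 = A·v_1 = (2, 7).

v_2 = (2, 7)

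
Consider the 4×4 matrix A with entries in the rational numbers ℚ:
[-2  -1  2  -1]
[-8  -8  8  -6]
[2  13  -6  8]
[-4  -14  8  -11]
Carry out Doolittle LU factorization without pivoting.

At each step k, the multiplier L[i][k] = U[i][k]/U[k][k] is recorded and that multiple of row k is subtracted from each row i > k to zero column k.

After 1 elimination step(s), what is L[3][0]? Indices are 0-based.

Step 1: pivot at (0,0) is -2.
  row1 ← row1 − (4)·row0  ⇒  L[1][0]=4, U row1=(0, -4, 0, -2)
  row2 ← row2 − (-1)·row0  ⇒  L[2][0]=-1, U row2=(0, 12, -4, 7)
  row3 ← row3 − (2)·row0  ⇒  L[3][0]=2, U row3=(0, -12, 4, -9)

L[3][0] = 2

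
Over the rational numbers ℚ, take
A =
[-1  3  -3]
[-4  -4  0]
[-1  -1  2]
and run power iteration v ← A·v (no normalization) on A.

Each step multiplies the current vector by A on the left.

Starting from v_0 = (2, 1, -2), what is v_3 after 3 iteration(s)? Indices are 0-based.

v_0 = (2, 1, -2).
v_1 = A·v_0 = (7, -12, -7).
v_2 = A·v_1 = (-22, 20, -9).
v_3 = A·v_2 = (109, 8, -16).

v_3 = (109, 8, -16)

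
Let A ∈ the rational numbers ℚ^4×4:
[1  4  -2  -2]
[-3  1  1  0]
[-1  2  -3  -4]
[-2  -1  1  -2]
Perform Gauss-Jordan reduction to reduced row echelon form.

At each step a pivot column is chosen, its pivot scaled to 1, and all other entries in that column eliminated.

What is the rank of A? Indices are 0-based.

[1] R0 /= 1  ⇒  (1, 4, -2, -2)
     R1 -= -3·R0  ⇒  (0, 13, -5, -6)
     R2 -= -1·R0  ⇒  (0, 6, -5, -6)
     R3 -= -2·R0  ⇒  (0, 7, -3, -6)
[2] R1 /= 13  ⇒  (0, 1, -5/13, -6/13)
     R0 -= 4·R1  ⇒  (1, 0, -6/13, -2/13)
     R2 -= 6·R1  ⇒  (0, 0, -35/13, -42/13)
     R3 -= 7·R1  ⇒  (0, 0, -4/13, -36/13)
[3] R2 /= -35/13  ⇒  (0, 0, 1, 6/5)
     R0 -= -6/13·R2  ⇒  (1, 0, 0, 2/5)
     R1 -= -5/13·R2  ⇒  (0, 1, 0, 0)
     R3 -= -4/13·R2  ⇒  (0, 0, 0, -12/5)
[4] R3 /= -12/5  ⇒  (0, 0, 0, 1)
     R0 -= 2/5·R3  ⇒  (1, 0, 0, 0)
     R2 -= 6/5·R3  ⇒  (0, 0, 1, 0)

rank = 4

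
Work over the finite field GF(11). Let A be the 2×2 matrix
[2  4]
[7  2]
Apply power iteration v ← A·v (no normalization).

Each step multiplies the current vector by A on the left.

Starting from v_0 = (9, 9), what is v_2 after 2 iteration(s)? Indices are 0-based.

v_2 = (3, 1)

v_0 = (9, 9).
v_1 = A·v_0 = (10, 4).
v_2 = A·v_1 = (3, 1).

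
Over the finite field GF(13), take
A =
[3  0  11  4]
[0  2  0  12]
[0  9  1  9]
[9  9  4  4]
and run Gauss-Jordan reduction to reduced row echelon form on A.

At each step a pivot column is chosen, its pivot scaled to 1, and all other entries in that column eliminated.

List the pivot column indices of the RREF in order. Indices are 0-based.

[1] R0 /= 3  ⇒  (1, 0, 8, 10)
     R3 -= 9·R0  ⇒  (0, 9, 10, 5)
[2] R1 /= 2  ⇒  (0, 1, 0, 6)
     R2 -= 9·R1  ⇒  (0, 0, 1, 7)
     R3 -= 9·R1  ⇒  (0, 0, 10, 3)
[3] R2 /= 1  ⇒  (0, 0, 1, 7)
     R0 -= 8·R2  ⇒  (1, 0, 0, 6)
     R3 -= 10·R2  ⇒  (0, 0, 0, 11)
[4] R3 /= 11  ⇒  (0, 0, 0, 1)
     R0 -= 6·R3  ⇒  (1, 0, 0, 0)
     R1 -= 6·R3  ⇒  (0, 1, 0, 0)
     R2 -= 7·R3  ⇒  (0, 0, 1, 0)

pivot columns: 0, 1, 2, 3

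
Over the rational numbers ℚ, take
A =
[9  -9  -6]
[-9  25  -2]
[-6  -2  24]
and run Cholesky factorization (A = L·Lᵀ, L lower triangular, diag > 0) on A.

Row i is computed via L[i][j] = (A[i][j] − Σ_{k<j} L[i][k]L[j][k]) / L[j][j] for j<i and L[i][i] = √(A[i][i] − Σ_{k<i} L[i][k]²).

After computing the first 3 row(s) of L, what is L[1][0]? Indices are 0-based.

Step 1: L[0][0] = √(9) = 3.
  L[1][0] = (-9) / L[0][0] = -3.
Step 2: L[1][1] = √(16) = 4.
  L[2][0] = (-6) / L[0][0] = -2.
  L[2][1] = (-8) / L[1][1] = -2.
Step 3: L[2][2] = √(16) = 4.

L[1][0] = -3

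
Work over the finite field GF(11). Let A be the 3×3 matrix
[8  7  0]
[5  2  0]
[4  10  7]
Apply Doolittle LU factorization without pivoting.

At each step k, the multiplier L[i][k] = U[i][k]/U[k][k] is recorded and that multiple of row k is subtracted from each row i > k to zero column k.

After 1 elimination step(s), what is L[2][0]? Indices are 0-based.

L[2][0] = 6

k=0: U[0][0]=8
  eliminate (1,0): mult=2, new row 1: (0, 10, 0); set L[1][0]=2
  eliminate (2,0): mult=6, new row 2: (0, 1, 7); set L[2][0]=6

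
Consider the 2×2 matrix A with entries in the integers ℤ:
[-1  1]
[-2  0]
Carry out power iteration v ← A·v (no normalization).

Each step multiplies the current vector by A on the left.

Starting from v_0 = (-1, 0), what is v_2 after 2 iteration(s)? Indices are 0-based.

v_0 = (-1, 0).
v_1 = A·v_0 = (1, 2).
v_2 = A·v_1 = (1, -2).

v_2 = (1, -2)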